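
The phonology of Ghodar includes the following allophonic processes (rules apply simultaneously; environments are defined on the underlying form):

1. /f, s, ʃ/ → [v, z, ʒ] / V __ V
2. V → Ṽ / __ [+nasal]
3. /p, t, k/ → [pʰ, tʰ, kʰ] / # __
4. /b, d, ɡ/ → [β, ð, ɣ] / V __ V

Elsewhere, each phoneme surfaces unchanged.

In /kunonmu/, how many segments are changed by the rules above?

Segments that undergo a rule: /k/ → [kʰ] (rule 3); /u/ → [ũ] (rule 2); /o/ → [õ] (rule 2).
All other segments surface unchanged.

3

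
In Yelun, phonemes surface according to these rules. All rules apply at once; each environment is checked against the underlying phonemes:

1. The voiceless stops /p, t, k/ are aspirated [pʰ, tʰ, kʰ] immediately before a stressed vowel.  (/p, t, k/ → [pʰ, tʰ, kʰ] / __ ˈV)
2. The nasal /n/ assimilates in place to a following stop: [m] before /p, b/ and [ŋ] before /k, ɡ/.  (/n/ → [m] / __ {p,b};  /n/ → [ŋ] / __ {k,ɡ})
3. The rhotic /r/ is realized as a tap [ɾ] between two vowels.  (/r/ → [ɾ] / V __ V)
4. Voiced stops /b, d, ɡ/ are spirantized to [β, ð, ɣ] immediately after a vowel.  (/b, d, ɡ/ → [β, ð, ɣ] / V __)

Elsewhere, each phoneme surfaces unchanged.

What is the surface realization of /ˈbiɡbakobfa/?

/b/ (word-initial): rule 4 targets it, but not immediately after a vowel → unchanged [b].
/i/ stays [i].
/ɡ/ (between /i/ and /b/) occurs immediately after a vowel → [ɣ] by rule 4.
/b/ (between /ɡ/ and /a/) fails the environment for rule 4, so it stays [b].
/a/ stays [a].
/k/ — between /a/ and /o/; rule 1 does not apply here → [k].
/o/ (between /k/ and /b/): no rule targets it → [o].
/b/ (between /o/ and /f/) occurs immediately after a vowel → [β] by rule 4.
/f/ stays [f].
/a/ (word-final): no rule targets it → [a].

[ˈbiɣbakoβfa]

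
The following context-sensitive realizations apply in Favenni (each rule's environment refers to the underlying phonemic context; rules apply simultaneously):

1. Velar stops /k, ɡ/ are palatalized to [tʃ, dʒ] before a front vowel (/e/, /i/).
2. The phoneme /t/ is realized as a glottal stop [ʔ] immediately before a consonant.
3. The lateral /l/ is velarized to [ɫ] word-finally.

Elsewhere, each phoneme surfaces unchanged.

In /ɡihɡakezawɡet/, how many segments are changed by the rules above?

3

Segments that undergo a rule: /ɡ/ → [dʒ] (rule 1); /k/ → [tʃ] (rule 1); /ɡ/ → [dʒ] (rule 1).
All other segments surface unchanged.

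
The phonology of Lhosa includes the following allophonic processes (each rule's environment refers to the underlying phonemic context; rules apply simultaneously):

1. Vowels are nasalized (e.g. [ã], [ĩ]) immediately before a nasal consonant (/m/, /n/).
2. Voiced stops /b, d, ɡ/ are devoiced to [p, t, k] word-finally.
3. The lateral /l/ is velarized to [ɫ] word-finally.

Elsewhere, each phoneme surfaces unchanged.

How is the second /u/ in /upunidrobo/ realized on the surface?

/u/ (between /p/ and /n/) occurs before a nasal consonant → [ũ] by rule 1.

[ũ]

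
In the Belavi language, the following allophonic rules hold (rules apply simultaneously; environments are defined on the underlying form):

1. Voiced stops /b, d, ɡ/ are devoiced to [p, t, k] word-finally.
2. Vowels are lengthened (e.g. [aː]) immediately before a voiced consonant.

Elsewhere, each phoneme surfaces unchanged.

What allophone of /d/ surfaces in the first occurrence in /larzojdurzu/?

[d]

/d/ — between /j/ and /u/; rule 1 does not apply here → [d].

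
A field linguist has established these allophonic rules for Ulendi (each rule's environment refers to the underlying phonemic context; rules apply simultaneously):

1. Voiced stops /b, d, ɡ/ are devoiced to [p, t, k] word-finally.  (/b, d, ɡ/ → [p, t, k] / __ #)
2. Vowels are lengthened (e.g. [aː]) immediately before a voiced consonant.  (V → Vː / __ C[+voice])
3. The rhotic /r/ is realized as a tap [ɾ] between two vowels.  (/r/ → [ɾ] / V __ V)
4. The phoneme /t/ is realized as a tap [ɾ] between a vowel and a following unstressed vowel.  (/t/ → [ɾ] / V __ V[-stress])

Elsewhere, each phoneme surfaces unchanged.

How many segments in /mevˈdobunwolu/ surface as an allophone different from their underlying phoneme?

4

Segments that undergo a rule: /e/ → [eː] (rule 2); /o/ → [oː] (rule 2); /u/ → [uː] (rule 2); /o/ → [oː] (rule 2).
All other segments surface unchanged.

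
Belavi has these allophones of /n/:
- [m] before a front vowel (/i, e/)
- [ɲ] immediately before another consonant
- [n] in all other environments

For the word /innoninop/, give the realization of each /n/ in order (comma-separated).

Occurrence 1 (position 2): immediately before another consonant → [ɲ].
Occurrence 2 (position 3): no conditioning environment matches → elsewhere allophone [n].
Occurrence 3 (position 5): before a front vowel (/i, e/) → [m].
Occurrence 4 (position 7): no conditioning environment matches → elsewhere allophone [n].

[ɲ], [n], [m], [n]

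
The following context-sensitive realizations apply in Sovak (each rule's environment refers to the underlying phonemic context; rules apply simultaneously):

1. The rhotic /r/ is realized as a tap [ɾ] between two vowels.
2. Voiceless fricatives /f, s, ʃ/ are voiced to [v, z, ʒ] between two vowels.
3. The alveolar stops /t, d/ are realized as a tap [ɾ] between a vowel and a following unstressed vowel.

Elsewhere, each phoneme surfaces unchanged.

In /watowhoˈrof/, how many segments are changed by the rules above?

Segments that undergo a rule: /t/ → [ɾ] (rule 3); /r/ → [ɾ] (rule 1).
All other segments surface unchanged.

2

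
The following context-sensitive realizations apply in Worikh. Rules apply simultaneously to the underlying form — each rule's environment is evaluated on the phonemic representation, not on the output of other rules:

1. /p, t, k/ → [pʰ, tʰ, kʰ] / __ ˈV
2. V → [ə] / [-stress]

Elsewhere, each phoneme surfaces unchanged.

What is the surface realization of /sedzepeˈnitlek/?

[sədzəpəˈnitlək]

/s/ stays [s].
/e/ (between /s/ and /d/): in an unstressed syllable, so rule 2 applies → [ə].
/d/ — not in any rule's target class → [d].
/z/ (between /d/ and /e/): no rule targets it → [z].
/e/ (between /z/ and /p/) occurs in an unstressed syllable → [ə] by rule 2.
/p/ (between /e/ and /e/): rule 1 targets it, but not immediately before a stressed vowel → unchanged [p].
/e/ meets the environment for rule 2 (in an unstressed syllable) → [ə].
/n/ (between /e/ and /i/): no rule targets it → [n].
/i/ (between /n/ and /t/) fails the environment for rule 2, so it stays [i].
/t/ (between /i/ and /l/): rule 1 targets it, but not immediately before a stressed vowel → unchanged [t].
/l/ (between /t/ and /e/) is unaffected → [l].
/e/ (between /l/ and /k/): in an unstressed syllable, so rule 2 applies → [ə].
/k/ — word-final; rule 1 does not apply here → [k].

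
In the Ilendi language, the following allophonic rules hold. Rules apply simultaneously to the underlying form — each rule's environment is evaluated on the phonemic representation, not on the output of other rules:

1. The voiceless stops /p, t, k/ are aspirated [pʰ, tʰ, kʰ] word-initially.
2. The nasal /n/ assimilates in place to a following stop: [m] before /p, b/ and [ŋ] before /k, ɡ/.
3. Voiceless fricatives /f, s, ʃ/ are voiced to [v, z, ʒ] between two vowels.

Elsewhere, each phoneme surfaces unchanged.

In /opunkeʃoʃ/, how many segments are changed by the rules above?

2

Segments that undergo a rule: /n/ → [ŋ] (rule 2); /ʃ/ → [ʒ] (rule 3).
All other segments surface unchanged.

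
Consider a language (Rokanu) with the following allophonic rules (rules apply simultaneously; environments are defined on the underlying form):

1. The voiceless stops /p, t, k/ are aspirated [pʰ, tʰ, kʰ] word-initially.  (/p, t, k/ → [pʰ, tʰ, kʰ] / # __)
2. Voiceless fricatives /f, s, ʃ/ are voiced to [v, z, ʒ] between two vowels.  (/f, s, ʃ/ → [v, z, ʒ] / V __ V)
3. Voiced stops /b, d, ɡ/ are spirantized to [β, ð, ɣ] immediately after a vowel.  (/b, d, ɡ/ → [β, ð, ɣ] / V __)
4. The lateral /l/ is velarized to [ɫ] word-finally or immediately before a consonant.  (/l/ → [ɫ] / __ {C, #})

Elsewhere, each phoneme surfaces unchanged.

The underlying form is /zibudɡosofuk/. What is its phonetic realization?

/z/ (word-initial): no rule targets it → [z].
/i/ (between /z/ and /b/): no rule targets it → [i].
/b/ — between /i/ and /u/, immediately after a vowel — surfaces as [β] (rule 3).
/u/ (between /b/ and /d/) is unaffected → [u].
/d/ — between /u/ and /ɡ/, immediately after a vowel — surfaces as [ð] (rule 3).
/ɡ/ (between /d/ and /o/): rule 3 targets it, but not immediately after a vowel → unchanged [ɡ].
/o/ stays [o].
Rule 2 applies to /s/ (between /o/ and /o/: between two vowels) → [z].
/o/ (between /s/ and /f/): no rule targets it → [o].
/f/ (between /o/ and /u/): between two vowels, so rule 2 applies → [v].
/u/ (between /f/ and /k/) is unaffected → [u].
/k/ (word-final): rule 1 targets it, but not word-initially → unchanged [k].

[ziβuðɡozovuk]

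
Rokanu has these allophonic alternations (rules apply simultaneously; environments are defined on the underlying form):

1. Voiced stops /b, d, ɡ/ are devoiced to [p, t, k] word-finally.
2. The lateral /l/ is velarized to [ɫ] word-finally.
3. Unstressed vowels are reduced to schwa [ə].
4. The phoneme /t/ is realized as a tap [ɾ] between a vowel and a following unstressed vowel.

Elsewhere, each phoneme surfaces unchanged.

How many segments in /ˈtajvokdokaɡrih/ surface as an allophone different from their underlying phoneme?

4

Segments that undergo a rule: /o/ → [ə] (rule 3); /o/ → [ə] (rule 3); /a/ → [ə] (rule 3); /i/ → [ə] (rule 3).
All other segments surface unchanged.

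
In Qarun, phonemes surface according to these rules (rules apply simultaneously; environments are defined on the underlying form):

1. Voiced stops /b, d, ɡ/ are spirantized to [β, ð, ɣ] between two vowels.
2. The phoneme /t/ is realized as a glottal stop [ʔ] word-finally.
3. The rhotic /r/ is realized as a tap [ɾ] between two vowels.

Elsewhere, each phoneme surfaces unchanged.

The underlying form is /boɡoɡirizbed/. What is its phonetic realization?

[boɣoɣiɾizbed]

/b/ (word-initial) is in the target of rule 1 but the environment (between two vowels) is not met → [b].
/o/ — not in any rule's target class → [o].
Rule 1 applies to /ɡ/ (between /o/ and /o/: between two vowels) → [ɣ].
/o/ (between /ɡ/ and /ɡ/) is unaffected → [o].
/ɡ/ (between /o/ and /i/) occurs between two vowels → [ɣ] by rule 1.
/i/ stays [i].
/r/ — between /i/ and /i/, between two vowels — surfaces as [ɾ] (rule 3).
/i/ (between /r/ and /z/): no rule targets it → [i].
/z/ (between /i/ and /b/) is unaffected → [z].
/b/ (between /z/ and /e/): rule 1 targets it, but not between two vowels → unchanged [b].
/e/ (between /b/ and /d/): no rule targets it → [e].
/d/ (word-final) is in the target of rule 1 but the environment (between two vowels) is not met → [d].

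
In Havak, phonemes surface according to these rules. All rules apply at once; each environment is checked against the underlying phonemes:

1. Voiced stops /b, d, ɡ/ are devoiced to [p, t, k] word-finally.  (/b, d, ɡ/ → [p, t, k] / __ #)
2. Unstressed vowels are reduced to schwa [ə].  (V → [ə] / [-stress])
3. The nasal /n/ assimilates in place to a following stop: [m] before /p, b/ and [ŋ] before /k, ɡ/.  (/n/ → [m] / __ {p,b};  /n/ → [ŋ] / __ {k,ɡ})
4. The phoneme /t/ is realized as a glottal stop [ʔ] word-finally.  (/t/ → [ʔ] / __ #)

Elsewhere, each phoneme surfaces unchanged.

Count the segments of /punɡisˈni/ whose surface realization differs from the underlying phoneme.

3

Segments that undergo a rule: /u/ → [ə] (rule 2); /n/ → [ŋ] (rule 3); /i/ → [ə] (rule 2).
All other segments surface unchanged.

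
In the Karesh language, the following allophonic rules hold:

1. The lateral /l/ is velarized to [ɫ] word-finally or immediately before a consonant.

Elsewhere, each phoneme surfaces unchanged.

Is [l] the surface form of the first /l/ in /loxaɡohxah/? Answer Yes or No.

Yes

/l/ — word-initial; rule 1 does not apply here → [l].
The actual realization is [l], which matches [l].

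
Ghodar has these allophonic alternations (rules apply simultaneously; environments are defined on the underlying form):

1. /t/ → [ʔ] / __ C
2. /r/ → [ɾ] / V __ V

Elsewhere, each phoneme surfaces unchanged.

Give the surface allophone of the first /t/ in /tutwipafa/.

/t/ — word-initial; rule 1 does not apply here → [t].

[t]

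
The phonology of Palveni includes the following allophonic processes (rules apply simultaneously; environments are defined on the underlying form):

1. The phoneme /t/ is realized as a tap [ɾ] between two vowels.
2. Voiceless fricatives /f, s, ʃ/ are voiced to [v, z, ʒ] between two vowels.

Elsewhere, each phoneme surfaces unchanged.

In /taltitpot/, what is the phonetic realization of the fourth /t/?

/t/ (word-final) fails the environment for rule 1, so it stays [t].

[t]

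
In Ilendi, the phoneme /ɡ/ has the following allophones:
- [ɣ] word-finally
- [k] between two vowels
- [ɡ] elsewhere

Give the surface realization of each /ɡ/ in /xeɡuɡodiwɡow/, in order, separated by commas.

[k], [k], [ɡ]

Occurrence 1 (position 3): between two vowels → [k].
Occurrence 2 (position 5): between two vowels → [k].
Occurrence 3 (position 10): no conditioning environment matches → elsewhere allophone [ɡ].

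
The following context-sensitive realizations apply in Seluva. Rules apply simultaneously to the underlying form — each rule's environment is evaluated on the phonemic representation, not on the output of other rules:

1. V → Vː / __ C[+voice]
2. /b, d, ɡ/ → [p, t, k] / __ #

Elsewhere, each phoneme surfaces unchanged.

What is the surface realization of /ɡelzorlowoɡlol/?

[ɡeːlzoːrloːwoːɡloːl]

/ɡ/ (word-initial) is in the target of rule 2 but the environment (word-finally) is not met → [ɡ].
/e/ meets the environment for rule 1 (before a voiced consonant) → [eː].
/l/ stays [l].
/z/ stays [z].
/o/ — between /z/ and /r/, before a voiced consonant — surfaces as [oː] (rule 1).
/r/ (between /o/ and /l/) is unaffected → [r].
/l/ (between /r/ and /o/): no rule targets it → [l].
Rule 1 applies to /o/ (between /l/ and /w/: before a voiced consonant) → [oː].
/w/ (between /o/ and /o/): no rule targets it → [w].
/o/ (between /w/ and /ɡ/) occurs before a voiced consonant → [oː] by rule 1.
/ɡ/ — between /o/ and /l/; rule 2 does not apply here → [ɡ].
/l/ (between /ɡ/ and /o/) is unaffected → [l].
/o/ (between /l/ and /l/) occurs before a voiced consonant → [oː] by rule 1.
/l/ (word-final): no rule targets it → [l].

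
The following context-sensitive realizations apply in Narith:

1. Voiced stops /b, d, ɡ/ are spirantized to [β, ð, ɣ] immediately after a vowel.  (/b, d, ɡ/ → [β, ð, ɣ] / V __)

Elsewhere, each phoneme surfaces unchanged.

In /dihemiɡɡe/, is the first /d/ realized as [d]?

/d/ (word-initial): rule 1 targets it, but not immediately after a vowel → unchanged [d].
The actual realization is [d], which matches [d].

Yes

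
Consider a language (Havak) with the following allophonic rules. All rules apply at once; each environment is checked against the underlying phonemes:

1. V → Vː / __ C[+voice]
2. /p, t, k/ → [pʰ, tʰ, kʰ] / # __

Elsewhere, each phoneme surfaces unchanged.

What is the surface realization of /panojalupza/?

/p/ (word-initial) occurs word-initially → [pʰ] by rule 2.
/a/ meets the environment for rule 1 (before a voiced consonant) → [aː].
/n/ stays [n].
/o/ — between /n/ and /j/, before a voiced consonant — surfaces as [oː] (rule 1).
/j/ stays [j].
Rule 1 applies to /a/ (between /j/ and /l/: before a voiced consonant) → [aː].
/l/ — not in any rule's target class → [l].
/u/ (between /l/ and /p/): rule 1 targets it, but not before a voiced consonant → unchanged [u].
/p/ — between /u/ and /z/; rule 2 does not apply here → [p].
/z/ — not in any rule's target class → [z].
/a/ (word-final) fails the environment for rule 1, so it stays [a].

[pʰaːnoːjaːlupza]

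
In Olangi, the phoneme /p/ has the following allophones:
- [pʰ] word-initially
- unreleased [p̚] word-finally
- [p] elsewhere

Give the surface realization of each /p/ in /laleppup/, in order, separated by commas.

[p], [p], [p̚]

Occurrence 1 (position 5): no conditioning environment matches → elsewhere allophone [p].
Occurrence 2 (position 6): no conditioning environment matches → elsewhere allophone [p].
Occurrence 3 (position 8): word-finally → [p̚].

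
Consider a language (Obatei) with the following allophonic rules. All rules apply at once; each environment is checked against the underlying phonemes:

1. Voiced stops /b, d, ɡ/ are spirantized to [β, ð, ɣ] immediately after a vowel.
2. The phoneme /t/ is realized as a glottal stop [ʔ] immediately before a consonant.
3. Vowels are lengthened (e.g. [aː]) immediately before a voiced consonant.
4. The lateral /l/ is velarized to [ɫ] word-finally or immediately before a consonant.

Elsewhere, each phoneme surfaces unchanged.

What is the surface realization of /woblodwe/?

/w/ (word-initial): no rule targets it → [w].
/o/ — between /w/ and /b/, before a voiced consonant — surfaces as [oː] (rule 3).
/b/ meets the environment for rule 1 (immediately after a vowel) → [β].
/l/ (between /b/ and /o/) fails the environment for rule 4, so it stays [l].
/o/ — between /l/ and /d/, before a voiced consonant — surfaces as [oː] (rule 3).
/d/ (between /o/ and /w/): immediately after a vowel, so rule 1 applies → [ð].
/w/ (between /d/ and /e/): no rule targets it → [w].
/e/ — word-final; rule 3 does not apply here → [e].

[woːβloːðwe]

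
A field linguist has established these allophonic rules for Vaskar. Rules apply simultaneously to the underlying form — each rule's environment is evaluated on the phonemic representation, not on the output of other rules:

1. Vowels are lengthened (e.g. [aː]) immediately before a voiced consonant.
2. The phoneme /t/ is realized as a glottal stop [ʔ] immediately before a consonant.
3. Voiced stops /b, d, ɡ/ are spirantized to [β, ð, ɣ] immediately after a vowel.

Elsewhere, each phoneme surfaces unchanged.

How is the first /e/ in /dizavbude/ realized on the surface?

[e]

/e/ (word-final): rule 1 targets it, but not before a voiced consonant → unchanged [e].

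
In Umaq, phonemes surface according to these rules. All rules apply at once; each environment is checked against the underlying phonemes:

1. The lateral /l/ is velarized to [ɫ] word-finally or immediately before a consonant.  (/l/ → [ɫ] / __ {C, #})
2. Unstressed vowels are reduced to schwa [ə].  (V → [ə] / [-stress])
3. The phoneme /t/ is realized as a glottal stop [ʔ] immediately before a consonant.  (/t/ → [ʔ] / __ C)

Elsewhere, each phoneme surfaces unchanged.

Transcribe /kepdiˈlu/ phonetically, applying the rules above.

[kəpdəˈlu]

/k/ (word-initial): no rule targets it → [k].
/e/ (between /k/ and /p/): in an unstressed syllable, so rule 2 applies → [ə].
/p/ — not in any rule's target class → [p].
/d/ stays [d].
/i/ meets the environment for rule 2 (in an unstressed syllable) → [ə].
/l/ (between /i/ and /u/): rule 1 targets it, but not word-finally or immediately before a consonant → unchanged [l].
/u/ — word-final; rule 2 does not apply here → [u].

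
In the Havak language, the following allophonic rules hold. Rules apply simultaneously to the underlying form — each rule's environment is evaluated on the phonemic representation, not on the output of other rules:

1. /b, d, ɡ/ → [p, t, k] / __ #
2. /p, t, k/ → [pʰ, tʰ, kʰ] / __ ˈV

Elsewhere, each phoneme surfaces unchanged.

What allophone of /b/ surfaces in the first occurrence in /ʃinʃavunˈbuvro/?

[b]

/b/ (between /n/ and /u/) is in the target of rule 1 but the environment (word-finally) is not met → [b].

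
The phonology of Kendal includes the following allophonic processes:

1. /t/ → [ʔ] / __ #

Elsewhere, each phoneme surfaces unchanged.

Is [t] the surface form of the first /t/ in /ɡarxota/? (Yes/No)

Yes

/t/ (between /o/ and /a/) fails the environment for rule 1, so it stays [t].
The actual realization is [t], which matches [t].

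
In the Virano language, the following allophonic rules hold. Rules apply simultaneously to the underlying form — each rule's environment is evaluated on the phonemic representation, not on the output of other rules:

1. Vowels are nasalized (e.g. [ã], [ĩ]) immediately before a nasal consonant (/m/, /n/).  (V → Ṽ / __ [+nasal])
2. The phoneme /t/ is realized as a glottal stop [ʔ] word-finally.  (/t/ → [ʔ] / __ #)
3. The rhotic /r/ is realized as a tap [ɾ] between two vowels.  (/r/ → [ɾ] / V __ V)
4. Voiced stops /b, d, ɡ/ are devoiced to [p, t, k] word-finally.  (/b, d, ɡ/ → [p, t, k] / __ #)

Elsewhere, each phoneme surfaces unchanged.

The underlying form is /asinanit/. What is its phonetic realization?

/a/ (word-initial) fails the environment for rule 1, so it stays [a].
Rule 1 applies to /i/ (between /s/ and /n/: before a nasal consonant) → [ĩ].
/a/ (between /n/ and /n/): before a nasal consonant, so rule 1 applies → [ã].
/i/ (between /n/ and /t/): rule 1 targets it, but not before a nasal consonant → unchanged [i].
/t/ (word-final) occurs word-finally → [ʔ] by rule 2.

[asĩnãniʔ]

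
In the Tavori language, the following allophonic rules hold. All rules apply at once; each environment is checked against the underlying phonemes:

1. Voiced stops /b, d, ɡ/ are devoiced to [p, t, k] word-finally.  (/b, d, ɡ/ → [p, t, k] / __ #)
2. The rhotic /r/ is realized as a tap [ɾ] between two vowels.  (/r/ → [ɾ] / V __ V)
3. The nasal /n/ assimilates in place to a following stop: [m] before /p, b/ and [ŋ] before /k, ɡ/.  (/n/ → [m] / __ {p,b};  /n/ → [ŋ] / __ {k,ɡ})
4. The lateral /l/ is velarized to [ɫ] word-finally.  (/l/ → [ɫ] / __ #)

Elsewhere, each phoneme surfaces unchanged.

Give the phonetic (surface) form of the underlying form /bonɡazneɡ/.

[boŋɡaznek]

/b/ (word-initial): rule 1 targets it, but not word-finally → unchanged [b].
/o/ (between /b/ and /n/): no rule targets it → [o].
Rule 3 applies to /n/ (between /o/ and /ɡ/: before a labial or velar stop) → [ŋ].
/ɡ/ (between /n/ and /a/) is in the target of rule 1 but the environment (word-finally) is not met → [ɡ].
/a/ — not in any rule's target class → [a].
/z/ (between /a/ and /n/) is unaffected → [z].
/n/ (between /z/ and /e/): rule 3 targets it, but not before a labial or velar stop → unchanged [n].
/e/ (between /n/ and /ɡ/): no rule targets it → [e].
/ɡ/ (word-final): word-finally, so rule 1 applies → [k].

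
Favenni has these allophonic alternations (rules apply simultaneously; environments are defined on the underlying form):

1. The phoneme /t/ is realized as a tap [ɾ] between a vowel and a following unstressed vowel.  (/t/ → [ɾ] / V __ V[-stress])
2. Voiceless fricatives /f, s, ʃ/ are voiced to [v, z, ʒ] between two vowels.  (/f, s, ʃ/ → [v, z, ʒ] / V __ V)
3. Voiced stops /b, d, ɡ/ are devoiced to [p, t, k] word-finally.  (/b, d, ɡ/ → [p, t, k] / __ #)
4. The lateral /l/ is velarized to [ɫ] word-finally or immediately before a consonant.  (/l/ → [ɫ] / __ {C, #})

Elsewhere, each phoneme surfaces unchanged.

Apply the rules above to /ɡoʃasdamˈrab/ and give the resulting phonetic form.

/ɡ/ (word-initial) is in the target of rule 3 but the environment (word-finally) is not met → [ɡ].
/o/ stays [o].
/ʃ/ (between /o/ and /a/) occurs between two vowels → [ʒ] by rule 2.
/a/ — not in any rule's target class → [a].
/s/ — between /a/ and /d/; rule 2 does not apply here → [s].
/d/ (between /s/ and /a/): rule 3 targets it, but not word-finally → unchanged [d].
/a/ (between /d/ and /m/): no rule targets it → [a].
/m/ (between /a/ and /r/): no rule targets it → [m].
/r/ — not in any rule's target class → [r].
/a/ (between /r/ and /b/): no rule targets it → [a].
Rule 3 applies to /b/ (word-final: word-finally) → [p].

[ɡoʒasdamˈrap]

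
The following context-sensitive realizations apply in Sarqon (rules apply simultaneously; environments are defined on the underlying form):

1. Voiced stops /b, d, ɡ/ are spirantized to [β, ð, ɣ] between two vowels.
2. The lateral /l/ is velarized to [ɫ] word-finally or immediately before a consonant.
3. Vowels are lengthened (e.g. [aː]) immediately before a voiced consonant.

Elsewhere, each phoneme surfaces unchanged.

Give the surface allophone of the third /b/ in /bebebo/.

[β]

/b/ — between /e/ and /o/, between two vowels — surfaces as [β] (rule 1).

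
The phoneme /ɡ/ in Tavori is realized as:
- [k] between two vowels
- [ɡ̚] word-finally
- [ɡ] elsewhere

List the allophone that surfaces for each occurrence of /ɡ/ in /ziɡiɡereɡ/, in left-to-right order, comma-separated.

[k], [k], [ɡ̚]

Occurrence 1 (position 3): between two vowels → [k].
Occurrence 2 (position 5): between two vowels → [k].
Occurrence 3 (position 9): word-finally → [ɡ̚].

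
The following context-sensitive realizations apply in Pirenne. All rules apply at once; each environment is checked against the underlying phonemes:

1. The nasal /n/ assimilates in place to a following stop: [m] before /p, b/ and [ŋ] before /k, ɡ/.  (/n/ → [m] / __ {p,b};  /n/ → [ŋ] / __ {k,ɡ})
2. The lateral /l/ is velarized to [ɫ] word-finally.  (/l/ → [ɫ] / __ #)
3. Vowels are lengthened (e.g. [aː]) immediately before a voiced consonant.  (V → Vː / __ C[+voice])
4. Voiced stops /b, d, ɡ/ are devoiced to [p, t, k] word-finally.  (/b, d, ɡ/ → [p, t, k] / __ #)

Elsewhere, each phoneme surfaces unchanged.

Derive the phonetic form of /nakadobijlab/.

[nakaːdoːbiːjlaːp]

/n/ — word-initial; rule 1 does not apply here → [n].
/a/ (between /n/ and /k/) is in the target of rule 3 but the environment (before a voiced consonant) is not met → [a].
/k/ (between /a/ and /a/) is unaffected → [k].
Rule 3 applies to /a/ (between /k/ and /d/: before a voiced consonant) → [aː].
/d/ — between /a/ and /o/; rule 4 does not apply here → [d].
/o/ — between /d/ and /b/, before a voiced consonant — surfaces as [oː] (rule 3).
/b/ (between /o/ and /i/) is in the target of rule 4 but the environment (word-finally) is not met → [b].
/i/ — between /b/ and /j/, before a voiced consonant — surfaces as [iː] (rule 3).
/j/ (between /i/ and /l/) is unaffected → [j].
/l/ (between /j/ and /a/) fails the environment for rule 2, so it stays [l].
/a/ (between /l/ and /b/) occurs before a voiced consonant → [aː] by rule 3.
/b/ (word-final): word-finally, so rule 4 applies → [p].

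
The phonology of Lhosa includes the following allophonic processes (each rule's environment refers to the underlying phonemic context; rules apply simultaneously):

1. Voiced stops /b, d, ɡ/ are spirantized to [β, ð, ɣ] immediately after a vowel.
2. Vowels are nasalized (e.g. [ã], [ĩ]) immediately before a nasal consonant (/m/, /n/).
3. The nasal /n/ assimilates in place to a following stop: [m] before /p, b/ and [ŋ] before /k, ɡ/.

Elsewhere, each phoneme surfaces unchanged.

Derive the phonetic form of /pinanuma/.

[pĩnãnũma]

/p/ — not in any rule's target class → [p].
/i/ (between /p/ and /n/) occurs before a nasal consonant → [ĩ] by rule 2.
/n/ — between /i/ and /a/; rule 3 does not apply here → [n].
Rule 2 applies to /a/ (between /n/ and /n/: before a nasal consonant) → [ã].
/n/ — between /a/ and /u/; rule 3 does not apply here → [n].
/u/ (between /n/ and /m/) occurs before a nasal consonant → [ũ] by rule 2.
/m/ (between /u/ and /a/) is unaffected → [m].
/a/ (word-final): rule 2 targets it, but not before a nasal consonant → unchanged [a].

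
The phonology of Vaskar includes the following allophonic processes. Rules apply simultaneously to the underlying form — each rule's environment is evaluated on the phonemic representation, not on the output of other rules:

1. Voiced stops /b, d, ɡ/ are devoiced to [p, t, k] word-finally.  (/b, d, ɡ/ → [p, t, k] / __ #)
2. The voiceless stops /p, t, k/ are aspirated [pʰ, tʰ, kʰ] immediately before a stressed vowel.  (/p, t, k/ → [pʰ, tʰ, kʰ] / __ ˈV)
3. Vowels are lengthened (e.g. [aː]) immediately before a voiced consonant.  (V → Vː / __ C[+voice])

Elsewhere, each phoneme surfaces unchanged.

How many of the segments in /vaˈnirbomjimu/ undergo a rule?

4

Segments that undergo a rule: /a/ → [aː] (rule 3); /i/ → [iː] (rule 3); /o/ → [oː] (rule 3); /i/ → [iː] (rule 3).
All other segments surface unchanged.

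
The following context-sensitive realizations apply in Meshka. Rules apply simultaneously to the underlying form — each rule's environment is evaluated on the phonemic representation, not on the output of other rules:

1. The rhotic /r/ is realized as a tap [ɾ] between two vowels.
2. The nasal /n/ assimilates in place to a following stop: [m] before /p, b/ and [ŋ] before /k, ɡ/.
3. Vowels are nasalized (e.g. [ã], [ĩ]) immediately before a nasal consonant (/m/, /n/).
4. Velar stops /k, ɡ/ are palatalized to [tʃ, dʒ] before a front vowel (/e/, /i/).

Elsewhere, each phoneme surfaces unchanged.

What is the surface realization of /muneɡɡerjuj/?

[mũneɡdʒerjuj]

/u/ (between /m/ and /n/) occurs before a nasal consonant → [ũ] by rule 3.
/n/ — between /u/ and /e/; rule 2 does not apply here → [n].
/e/ (between /n/ and /ɡ/) fails the environment for rule 3, so it stays [e].
/ɡ/ — between /e/ and /ɡ/; rule 4 does not apply here → [ɡ].
/ɡ/ meets the environment for rule 4 (before a front vowel) → [dʒ].
/e/ (between /ɡ/ and /r/): rule 3 targets it, but not before a nasal consonant → unchanged [e].
/r/ (between /e/ and /j/) is in the target of rule 1 but the environment (between two vowels) is not met → [r].
/u/ (between /j/ and /j/): rule 3 targets it, but not before a nasal consonant → unchanged [u].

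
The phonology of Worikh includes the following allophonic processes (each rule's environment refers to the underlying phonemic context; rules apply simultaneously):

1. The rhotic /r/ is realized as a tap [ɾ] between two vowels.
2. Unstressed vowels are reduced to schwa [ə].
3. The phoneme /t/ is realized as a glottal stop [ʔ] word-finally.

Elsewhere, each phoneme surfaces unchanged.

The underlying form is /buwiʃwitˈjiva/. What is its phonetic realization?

[bəwəʃwətˈjivə]

/u/ meets the environment for rule 2 (in an unstressed syllable) → [ə].
Rule 2 applies to /i/ (between /w/ and /ʃ/: in an unstressed syllable) → [ə].
/i/ meets the environment for rule 2 (in an unstressed syllable) → [ə].
/t/ — between /i/ and /j/; rule 3 does not apply here → [t].
/i/ (between /j/ and /v/): rule 2 targets it, but not in an unstressed syllable → unchanged [i].
Rule 2 applies to /a/ (word-final: in an unstressed syllable) → [ə].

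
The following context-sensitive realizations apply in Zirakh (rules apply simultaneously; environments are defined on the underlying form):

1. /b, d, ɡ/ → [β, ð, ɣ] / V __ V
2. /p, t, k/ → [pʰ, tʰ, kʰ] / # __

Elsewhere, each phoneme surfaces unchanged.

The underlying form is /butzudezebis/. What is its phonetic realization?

[butzuðezeβis]

/b/ — word-initial; rule 1 does not apply here → [b].
/u/ (between /b/ and /t/): no rule targets it → [u].
/t/ (between /u/ and /z/) is in the target of rule 2 but the environment (word-initially) is not met → [t].
/z/ — not in any rule's target class → [z].
/u/ stays [u].
/d/ meets the environment for rule 1 (between two vowels) → [ð].
/e/ — not in any rule's target class → [e].
/z/ stays [z].
/e/ (between /z/ and /b/): no rule targets it → [e].
Rule 1 applies to /b/ (between /e/ and /i/: between two vowels) → [β].
/i/ (between /b/ and /s/) is unaffected → [i].
/s/ — not in any rule's target class → [s].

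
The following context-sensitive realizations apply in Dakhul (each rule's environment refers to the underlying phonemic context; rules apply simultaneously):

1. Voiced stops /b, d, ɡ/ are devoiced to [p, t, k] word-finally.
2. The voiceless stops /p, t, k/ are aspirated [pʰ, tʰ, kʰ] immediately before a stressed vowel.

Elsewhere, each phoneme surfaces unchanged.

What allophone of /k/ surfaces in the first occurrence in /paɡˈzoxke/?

/k/ (between /x/ and /e/): rule 2 targets it, but not immediately before a stressed vowel → unchanged [k].

[k]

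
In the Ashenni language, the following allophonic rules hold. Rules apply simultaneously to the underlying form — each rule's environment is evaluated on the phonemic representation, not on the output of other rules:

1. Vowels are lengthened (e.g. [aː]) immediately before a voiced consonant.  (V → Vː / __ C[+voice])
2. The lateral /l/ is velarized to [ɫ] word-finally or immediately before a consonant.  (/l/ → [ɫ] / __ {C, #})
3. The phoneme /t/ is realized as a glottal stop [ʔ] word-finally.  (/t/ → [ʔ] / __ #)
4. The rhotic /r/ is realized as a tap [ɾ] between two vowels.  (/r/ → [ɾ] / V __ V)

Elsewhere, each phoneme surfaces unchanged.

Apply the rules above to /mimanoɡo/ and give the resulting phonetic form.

Rule 1 applies to /i/ (between /m/ and /m/: before a voiced consonant) → [iː].
/a/ (between /m/ and /n/) occurs before a voiced consonant → [aː] by rule 1.
Rule 1 applies to /o/ (between /n/ and /ɡ/: before a voiced consonant) → [oː].
/o/ (word-final): rule 1 targets it, but not before a voiced consonant → unchanged [o].

[miːmaːnoːɡo]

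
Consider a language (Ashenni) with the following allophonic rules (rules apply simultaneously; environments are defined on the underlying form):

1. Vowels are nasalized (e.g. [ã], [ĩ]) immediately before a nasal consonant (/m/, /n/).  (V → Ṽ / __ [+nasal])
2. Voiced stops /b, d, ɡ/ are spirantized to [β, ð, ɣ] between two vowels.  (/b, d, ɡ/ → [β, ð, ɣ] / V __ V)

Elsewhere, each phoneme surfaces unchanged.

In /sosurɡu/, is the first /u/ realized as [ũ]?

/u/ (between /s/ and /r/) fails the environment for rule 1, so it stays [u].
The actual realization is [u], not [ũ].

No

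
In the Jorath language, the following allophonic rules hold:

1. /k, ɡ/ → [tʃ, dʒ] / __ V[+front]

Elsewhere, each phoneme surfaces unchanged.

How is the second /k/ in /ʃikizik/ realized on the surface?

/k/ (word-final): rule 1 targets it, but not before a front vowel → unchanged [k].

[k]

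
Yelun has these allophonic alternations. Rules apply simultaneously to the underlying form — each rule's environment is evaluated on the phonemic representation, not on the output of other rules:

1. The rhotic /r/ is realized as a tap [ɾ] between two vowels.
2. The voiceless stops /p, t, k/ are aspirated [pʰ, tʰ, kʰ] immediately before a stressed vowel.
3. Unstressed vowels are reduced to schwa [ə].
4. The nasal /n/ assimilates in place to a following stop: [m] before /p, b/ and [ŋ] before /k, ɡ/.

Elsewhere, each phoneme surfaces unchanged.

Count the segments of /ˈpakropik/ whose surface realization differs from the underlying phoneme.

3

Segments that undergo a rule: /p/ → [pʰ] (rule 2); /o/ → [ə] (rule 3); /i/ → [ə] (rule 3).
All other segments surface unchanged.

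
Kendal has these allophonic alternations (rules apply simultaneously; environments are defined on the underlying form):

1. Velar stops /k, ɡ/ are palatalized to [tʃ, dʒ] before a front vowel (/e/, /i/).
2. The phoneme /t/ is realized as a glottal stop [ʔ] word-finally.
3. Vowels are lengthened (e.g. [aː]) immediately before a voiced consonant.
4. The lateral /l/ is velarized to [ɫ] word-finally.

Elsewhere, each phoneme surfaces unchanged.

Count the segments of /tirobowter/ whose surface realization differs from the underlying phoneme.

4

Segments that undergo a rule: /i/ → [iː] (rule 3); /o/ → [oː] (rule 3); /o/ → [oː] (rule 3); /e/ → [eː] (rule 3).
All other segments surface unchanged.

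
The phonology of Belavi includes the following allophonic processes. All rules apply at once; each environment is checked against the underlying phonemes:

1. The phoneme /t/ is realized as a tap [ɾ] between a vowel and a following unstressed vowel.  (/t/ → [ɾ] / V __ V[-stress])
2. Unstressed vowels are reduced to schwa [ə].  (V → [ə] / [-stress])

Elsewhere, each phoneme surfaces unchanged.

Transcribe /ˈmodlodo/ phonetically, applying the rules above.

/o/ (between /m/ and /d/) fails the environment for rule 2, so it stays [o].
/o/ meets the environment for rule 2 (in an unstressed syllable) → [ə].
Rule 2 applies to /o/ (word-final: in an unstressed syllable) → [ə].

[ˈmodlədə]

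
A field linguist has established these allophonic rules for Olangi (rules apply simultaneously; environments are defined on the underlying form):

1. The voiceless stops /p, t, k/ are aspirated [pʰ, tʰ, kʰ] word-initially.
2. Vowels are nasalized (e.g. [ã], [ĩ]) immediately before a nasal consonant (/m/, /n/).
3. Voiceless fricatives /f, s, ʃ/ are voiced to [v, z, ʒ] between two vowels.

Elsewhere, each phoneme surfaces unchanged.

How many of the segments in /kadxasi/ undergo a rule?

Segments that undergo a rule: /k/ → [kʰ] (rule 1); /s/ → [z] (rule 3).
All other segments surface unchanged.

2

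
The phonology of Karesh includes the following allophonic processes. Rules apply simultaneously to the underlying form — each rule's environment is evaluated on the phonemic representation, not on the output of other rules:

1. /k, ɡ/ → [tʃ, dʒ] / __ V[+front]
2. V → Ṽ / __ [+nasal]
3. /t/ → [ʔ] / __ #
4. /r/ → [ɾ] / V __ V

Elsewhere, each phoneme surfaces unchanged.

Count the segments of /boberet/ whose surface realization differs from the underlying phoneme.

2

Segments that undergo a rule: /r/ → [ɾ] (rule 4); /t/ → [ʔ] (rule 3).
All other segments surface unchanged.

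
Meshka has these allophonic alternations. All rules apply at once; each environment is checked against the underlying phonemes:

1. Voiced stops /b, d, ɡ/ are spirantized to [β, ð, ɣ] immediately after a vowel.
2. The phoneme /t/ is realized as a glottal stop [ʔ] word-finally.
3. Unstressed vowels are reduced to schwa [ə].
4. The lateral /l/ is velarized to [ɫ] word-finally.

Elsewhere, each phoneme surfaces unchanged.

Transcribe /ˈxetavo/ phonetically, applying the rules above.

[ˈxetəvə]

/x/ stays [x].
/e/ (between /x/ and /t/) fails the environment for rule 3, so it stays [e].
/t/ (between /e/ and /a/): rule 2 targets it, but not word-finally → unchanged [t].
/a/ (between /t/ and /v/): in an unstressed syllable, so rule 3 applies → [ə].
/v/ (between /a/ and /o/): no rule targets it → [v].
/o/ meets the environment for rule 3 (in an unstressed syllable) → [ə].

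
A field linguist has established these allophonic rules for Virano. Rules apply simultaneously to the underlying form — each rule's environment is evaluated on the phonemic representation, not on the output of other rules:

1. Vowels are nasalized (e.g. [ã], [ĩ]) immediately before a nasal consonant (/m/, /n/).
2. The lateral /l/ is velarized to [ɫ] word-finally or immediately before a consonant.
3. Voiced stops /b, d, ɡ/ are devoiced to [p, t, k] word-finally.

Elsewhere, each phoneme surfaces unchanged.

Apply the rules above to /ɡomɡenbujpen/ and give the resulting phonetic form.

/ɡ/ (word-initial) is in the target of rule 3 but the environment (word-finally) is not met → [ɡ].
/o/ — between /ɡ/ and /m/, before a nasal consonant — surfaces as [õ] (rule 1).
/m/ (between /o/ and /ɡ/): no rule targets it → [m].
/ɡ/ (between /m/ and /e/) fails the environment for rule 3, so it stays [ɡ].
/e/ meets the environment for rule 1 (before a nasal consonant) → [ẽ].
/n/ — not in any rule's target class → [n].
/b/ (between /n/ and /u/) fails the environment for rule 3, so it stays [b].
/u/ (between /b/ and /j/) fails the environment for rule 1, so it stays [u].
/j/ — not in any rule's target class → [j].
/p/ (between /j/ and /e/): no rule targets it → [p].
/e/ (between /p/ and /n/): before a nasal consonant, so rule 1 applies → [ẽ].
/n/ — not in any rule's target class → [n].

[ɡõmɡẽnbujpẽn]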